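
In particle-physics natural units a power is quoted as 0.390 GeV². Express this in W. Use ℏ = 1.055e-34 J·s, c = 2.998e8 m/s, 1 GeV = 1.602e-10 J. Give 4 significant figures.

9.487e13 W

Power is [E]/[T] = [E]²/ℏ.
1 GeV² → 1/ℏ × (1 GeV in J)² = 2.433e14 W.
Result: 0.390 × 2.433e14 = 9.487e13 W.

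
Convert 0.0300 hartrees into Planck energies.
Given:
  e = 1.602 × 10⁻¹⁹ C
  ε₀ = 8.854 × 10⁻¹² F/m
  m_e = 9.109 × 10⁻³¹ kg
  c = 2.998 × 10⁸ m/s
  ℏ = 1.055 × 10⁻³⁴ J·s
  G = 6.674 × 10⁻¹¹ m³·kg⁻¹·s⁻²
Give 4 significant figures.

hartree: E_h = m_e e⁴/(4πε₀ℏ)² = 4.354 × 10⁻¹⁸ J
Planck energy: E_P = √(ℏc⁵/G) = 1.957 × 10⁹ J
0.0300 × 4.354 × 10⁻¹⁸ / 1.957 × 10⁹ = 6.676 × 10⁻²⁹

6.676 × 10⁻²⁹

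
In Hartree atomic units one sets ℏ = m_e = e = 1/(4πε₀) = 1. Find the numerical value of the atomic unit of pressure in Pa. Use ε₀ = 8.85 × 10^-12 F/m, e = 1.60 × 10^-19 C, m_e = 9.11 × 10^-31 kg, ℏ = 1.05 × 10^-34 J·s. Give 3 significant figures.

3.01 × 10^13 Pa

P_au = E_h/a₀³ = m_e⁴e¹⁰/((4πε₀)⁵ℏ⁸)
E_h = 4.38 × 10^-18 J
a₀ = 5.26 × 10^-11 m
E_h/a₀³ = 3.01 × 10^13 Pa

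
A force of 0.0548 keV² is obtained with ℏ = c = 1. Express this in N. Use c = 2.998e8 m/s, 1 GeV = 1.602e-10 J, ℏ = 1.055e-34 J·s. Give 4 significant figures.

4.447e-8 N

Force is [E]/[L] = [E]²/(ℏc); restore (ℏc)⁻¹.
1 GeV² → 1/(ℏc) × (1 GeV in J)² = 8.114e5 N.
Convert the energy scale: 0.0548 keV² = 5.48e-14 GeV².
Result: 5.48e-14 × 8.114e5 = 4.447e-8 N.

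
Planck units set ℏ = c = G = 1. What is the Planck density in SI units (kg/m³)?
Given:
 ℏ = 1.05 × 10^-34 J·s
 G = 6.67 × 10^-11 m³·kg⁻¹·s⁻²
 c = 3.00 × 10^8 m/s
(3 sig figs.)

Dimensional analysis gives ρ_P = c⁵/(ℏG²).
  = 2.43 × 10^42 / 4.67 × 10^-55
  = 5.20 × 10^96 kg/m³

5.20 × 10^96 kg/m³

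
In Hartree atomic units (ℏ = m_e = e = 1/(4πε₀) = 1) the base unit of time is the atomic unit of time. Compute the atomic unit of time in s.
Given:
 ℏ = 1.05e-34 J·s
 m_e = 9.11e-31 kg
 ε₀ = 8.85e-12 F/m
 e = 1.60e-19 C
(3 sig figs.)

2.40e-17 s

τ_au = (4πε₀)²ℏ³/(m_e e⁴)
E_h = 4.38e-18 J
ℏ/E_h = 2.40e-17 s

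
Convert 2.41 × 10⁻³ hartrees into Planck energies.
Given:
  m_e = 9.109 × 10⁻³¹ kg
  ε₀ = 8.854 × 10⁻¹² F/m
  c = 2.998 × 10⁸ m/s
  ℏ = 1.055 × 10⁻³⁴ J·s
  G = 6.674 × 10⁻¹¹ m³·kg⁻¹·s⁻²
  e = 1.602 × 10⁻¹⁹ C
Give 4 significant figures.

hartree: E_h = m_e e⁴/(4πε₀ℏ)² = 4.354 × 10⁻¹⁸ J
Planck energy: E_P = √(ℏc⁵/G) = 1.957 × 10⁹ J
2.41 × 10⁻³ × 4.354 × 10⁻¹⁸ / 1.957 × 10⁹ = 5.363 × 10⁻³⁰

5.363 × 10⁻³⁰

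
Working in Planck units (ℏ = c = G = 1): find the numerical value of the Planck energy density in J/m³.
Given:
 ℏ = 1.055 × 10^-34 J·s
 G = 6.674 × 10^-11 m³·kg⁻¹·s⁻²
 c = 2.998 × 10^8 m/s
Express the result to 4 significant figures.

4.632 × 10^113 J/m³

From ℏ = c = G = 1 the energy density scale is u_P = c⁷/(ℏG²).
  = 2.177 × 10^59 / 4.699 × 10^-55
  = 4.632 × 10^113 J/m³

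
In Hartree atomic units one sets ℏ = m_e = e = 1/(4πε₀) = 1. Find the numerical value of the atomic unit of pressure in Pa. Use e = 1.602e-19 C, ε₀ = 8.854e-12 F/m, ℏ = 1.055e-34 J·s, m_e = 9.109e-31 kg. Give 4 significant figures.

2.929e13 Pa

P_au = E_h/a₀³ = m_e⁴e¹⁰/((4πε₀)⁵ℏ⁸)
E_h = 4.354e-18 J
a₀ = 5.297e-11 m
E_h/a₀³ = 2.929e13 Pa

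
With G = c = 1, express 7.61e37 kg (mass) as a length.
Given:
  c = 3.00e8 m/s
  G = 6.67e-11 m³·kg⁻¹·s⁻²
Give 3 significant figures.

In G = c = 1 units mass has dimensions of length; the conversion factor is G/c².
7.61e37 kg × (G/c²) = 5.64e10 m

5.64e10 m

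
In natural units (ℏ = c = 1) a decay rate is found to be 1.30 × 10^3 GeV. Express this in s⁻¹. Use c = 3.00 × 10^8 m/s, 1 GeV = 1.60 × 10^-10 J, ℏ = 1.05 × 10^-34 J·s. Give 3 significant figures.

A rate is [E]/ℏ; divide by ℏ.
1 GeV → 1/ℏ × (1 GeV in J) = 1.52 × 10^24 s⁻¹.
Result: 1.30 × 10^3 × 1.52 × 10^24 = 1.98 × 10^27 s⁻¹.

1.98 × 10^27 s⁻¹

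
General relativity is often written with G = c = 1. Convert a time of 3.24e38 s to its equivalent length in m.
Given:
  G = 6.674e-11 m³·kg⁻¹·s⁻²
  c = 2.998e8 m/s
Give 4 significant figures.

9.714e46 m

Time → length via c.
3.24e38 s × (c) = 9.714e46 m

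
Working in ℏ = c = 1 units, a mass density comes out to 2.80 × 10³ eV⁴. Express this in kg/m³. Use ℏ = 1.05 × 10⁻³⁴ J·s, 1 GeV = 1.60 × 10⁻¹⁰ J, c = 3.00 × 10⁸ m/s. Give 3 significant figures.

Mass density is [E]/(c²[L]³) = [E]⁴/(ℏ³c⁵).
1 GeV⁴ → 1/(ℏ³c⁵) × (1 GeV in J)⁴ = 2.33 × 10²⁰ kg/m³.
Convert the energy scale: 2.80 × 10³ eV⁴ = 2.80 × 10⁻³³ GeV⁴.
Result: 2.80 × 10⁻³³ × 2.33 × 10²⁰ = 6.52 × 10⁻¹³ kg/m³.

6.52 × 10⁻¹³ kg/m³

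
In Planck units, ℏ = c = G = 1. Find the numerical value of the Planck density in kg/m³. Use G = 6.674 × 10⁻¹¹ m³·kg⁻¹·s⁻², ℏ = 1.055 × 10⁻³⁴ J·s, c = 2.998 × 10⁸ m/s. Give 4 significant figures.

From ℏ = c = G = 1 the density scale is ρ_P = c⁵/(ℏG²).
  = 2.422 × 10⁴² / 4.699 × 10⁻⁵⁵
  = 5.154 × 10⁹⁶ kg/m³

5.154 × 10⁹⁶ kg/m³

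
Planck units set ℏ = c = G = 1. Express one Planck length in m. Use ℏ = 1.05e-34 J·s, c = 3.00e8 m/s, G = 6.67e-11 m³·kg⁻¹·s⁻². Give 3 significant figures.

The unique combination of the constants set to 1 with dimensions of length is ℓ_P = √(ℏG/c³).
  = √(2.59e-70)
  = 1.61e-35 m

1.61e-35 m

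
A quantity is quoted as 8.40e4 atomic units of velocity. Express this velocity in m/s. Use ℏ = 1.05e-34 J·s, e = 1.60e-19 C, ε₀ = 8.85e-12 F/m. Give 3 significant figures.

1.84e11 m/s

One atomic unit of velocity: v_au = e²/(4πε₀ℏ) = 2.19e6 m/s.
8.40e4 × 2.19e6 m/s = 1.84e11 m/s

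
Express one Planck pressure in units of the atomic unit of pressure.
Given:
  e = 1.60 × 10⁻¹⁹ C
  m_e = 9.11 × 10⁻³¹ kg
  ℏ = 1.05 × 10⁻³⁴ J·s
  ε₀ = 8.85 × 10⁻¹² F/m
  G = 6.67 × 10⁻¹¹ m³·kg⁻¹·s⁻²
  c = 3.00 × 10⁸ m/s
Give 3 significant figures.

Planck pressure: p_P = c⁷/(ℏG²) = 4.68 × 10¹¹³ Pa
atomic unit of pressure: P_au = E_h/a₀³ = m_e⁴e¹⁰/((4πε₀)⁵ℏ⁸) = 3.01 × 10¹³ Pa
ratio = 4.68 × 10¹¹³ / 3.01 × 10¹³ = 1.55 × 10¹⁰⁰

1.55 × 10¹⁰⁰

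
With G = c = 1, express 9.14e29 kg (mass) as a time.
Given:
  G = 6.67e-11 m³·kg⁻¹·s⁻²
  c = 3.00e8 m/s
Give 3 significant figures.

Mass → time via G/c³.
9.14e29 kg × (G/c³) = 2.26e-6 s

2.26e-6 s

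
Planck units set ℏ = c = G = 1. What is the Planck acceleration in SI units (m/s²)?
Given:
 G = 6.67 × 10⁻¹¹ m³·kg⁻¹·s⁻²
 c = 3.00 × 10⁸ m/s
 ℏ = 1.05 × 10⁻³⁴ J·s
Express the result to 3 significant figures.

The unique combination of the constants set to 1 with dimensions of acceleration is a_P = √(c⁷/(ℏG)).
  = √(3.12 × 10¹⁰³)
  = 5.59 × 10⁵¹ m/s²

5.59 × 10⁵¹ m/s²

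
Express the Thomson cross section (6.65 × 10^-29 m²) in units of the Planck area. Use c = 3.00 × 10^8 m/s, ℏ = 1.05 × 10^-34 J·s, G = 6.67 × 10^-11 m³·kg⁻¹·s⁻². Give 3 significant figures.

Planck area: A_P = ℏG/c³ = 2.59 × 10^-70 m².
6.65 × 10^-29 / 2.59 × 10^-70 = 2.56 × 10^41

2.56 × 10^41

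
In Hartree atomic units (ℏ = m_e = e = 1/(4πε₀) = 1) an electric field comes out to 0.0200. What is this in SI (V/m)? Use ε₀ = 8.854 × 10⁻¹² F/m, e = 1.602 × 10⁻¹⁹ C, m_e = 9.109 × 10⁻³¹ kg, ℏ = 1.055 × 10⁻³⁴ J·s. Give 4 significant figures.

One atomic unit of electric field: E_au = E_h/(e a₀) = m_e²e⁵/((4πε₀)³ℏ⁴) = 5.131 × 10¹¹ V/m.
0.0200 × 5.131 × 10¹¹ V/m = 1.026 × 10¹⁰ V/m

1.026 × 10¹⁰ V/m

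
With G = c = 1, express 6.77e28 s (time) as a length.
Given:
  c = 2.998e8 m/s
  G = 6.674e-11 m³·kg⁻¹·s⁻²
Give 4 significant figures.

2.030e37 m

Time → length via c.
6.77e28 s × (c) = 2.030e37 m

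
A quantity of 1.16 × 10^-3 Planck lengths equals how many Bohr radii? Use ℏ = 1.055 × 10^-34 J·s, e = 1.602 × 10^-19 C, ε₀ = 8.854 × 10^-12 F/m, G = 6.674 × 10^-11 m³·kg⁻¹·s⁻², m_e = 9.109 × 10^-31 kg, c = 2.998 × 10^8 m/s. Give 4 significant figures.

3.540 × 10^-28

Planck length: ℓ_P = √(ℏG/c³) = 1.616 × 10^-35 m
Bohr radius: a₀ = 4πε₀ℏ²/(m_e e²) = 5.297 × 10^-11 m
1.16 × 10^-3 × 1.616 × 10^-35 / 5.297 × 10^-11 = 3.540 × 10^-28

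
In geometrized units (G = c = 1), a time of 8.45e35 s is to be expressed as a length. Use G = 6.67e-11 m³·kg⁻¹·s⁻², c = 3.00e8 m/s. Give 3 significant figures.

Time → length via c.
8.45e35 s × (c) = 2.53e44 m

2.53e44 m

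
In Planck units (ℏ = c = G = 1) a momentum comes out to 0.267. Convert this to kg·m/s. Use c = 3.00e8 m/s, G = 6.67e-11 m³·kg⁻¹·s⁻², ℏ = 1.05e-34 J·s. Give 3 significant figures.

1.74 kg·m/s

One Planck momentum: p_P = √(ℏc³/G) = 6.52 kg·m/s.
0.267 × 6.52 kg·m/s = 1.74 kg·m/s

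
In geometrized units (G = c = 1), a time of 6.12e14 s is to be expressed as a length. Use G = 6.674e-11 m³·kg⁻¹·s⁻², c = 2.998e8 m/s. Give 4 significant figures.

1.835e23 m

Time → length via c.
6.12e14 s × (c) = 1.835e23 m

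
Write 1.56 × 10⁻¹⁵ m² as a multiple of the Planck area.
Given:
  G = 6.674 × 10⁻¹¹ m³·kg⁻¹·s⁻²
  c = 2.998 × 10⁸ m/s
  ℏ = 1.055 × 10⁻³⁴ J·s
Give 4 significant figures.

Planck area: A_P = ℏG/c³ = 2.613 × 10⁻⁷⁰ m².
1.56 × 10⁻¹⁵ / 2.613 × 10⁻⁷⁰ = 5.970 × 10⁵⁴

5.970 × 10⁵⁴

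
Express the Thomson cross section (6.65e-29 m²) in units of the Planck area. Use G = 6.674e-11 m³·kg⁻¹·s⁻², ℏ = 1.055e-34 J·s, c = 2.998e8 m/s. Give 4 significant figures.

2.545e41

Planck area: A_P = ℏG/c³ = 2.613e-70 m².
6.65e-29 / 2.613e-70 = 2.545e41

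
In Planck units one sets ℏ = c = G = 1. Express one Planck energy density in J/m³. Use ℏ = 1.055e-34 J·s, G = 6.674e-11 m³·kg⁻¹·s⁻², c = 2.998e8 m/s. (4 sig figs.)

4.632e113 J/m³

u_P = c⁷/(ℏG²)
  = 2.177e59 / 4.699e-55
  = 4.632e113 J/m³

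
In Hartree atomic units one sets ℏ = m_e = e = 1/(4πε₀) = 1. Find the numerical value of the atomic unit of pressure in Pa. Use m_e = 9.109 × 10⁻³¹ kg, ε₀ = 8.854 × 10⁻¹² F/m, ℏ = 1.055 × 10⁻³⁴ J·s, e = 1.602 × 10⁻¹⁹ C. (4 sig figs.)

2.929 × 10¹³ Pa

P_au = E_h/a₀³ = m_e⁴e¹⁰/((4πε₀)⁵ℏ⁸)
E_h = 4.354 × 10⁻¹⁸ J
a₀ = 5.297 × 10⁻¹¹ m
E_h/a₀³ = 2.929 × 10¹³ Pa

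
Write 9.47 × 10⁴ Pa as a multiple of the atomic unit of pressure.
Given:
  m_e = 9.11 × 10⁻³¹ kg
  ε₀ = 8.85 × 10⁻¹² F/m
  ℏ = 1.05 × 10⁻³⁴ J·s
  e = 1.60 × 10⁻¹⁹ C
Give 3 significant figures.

3.14 × 10⁻⁹

atomic unit of pressure: P_au = E_h/a₀³ = m_e⁴e¹⁰/((4πε₀)⁵ℏ⁸) = 3.01 × 10¹³ Pa.
9.47 × 10⁴ / 3.01 × 10¹³ = 3.14 × 10⁻⁹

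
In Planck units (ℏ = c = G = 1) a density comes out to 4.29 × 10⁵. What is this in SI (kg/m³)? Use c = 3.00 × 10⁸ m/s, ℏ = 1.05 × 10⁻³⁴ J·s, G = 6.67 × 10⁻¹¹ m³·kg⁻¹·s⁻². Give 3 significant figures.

One Planck density: ρ_P = c⁵/(ℏG²) = 5.20 × 10⁹⁶ kg/m³.
4.29 × 10⁵ × 5.20 × 10⁹⁶ kg/m³ = 2.23 × 10¹⁰² kg/m³

2.23 × 10¹⁰² kg/m³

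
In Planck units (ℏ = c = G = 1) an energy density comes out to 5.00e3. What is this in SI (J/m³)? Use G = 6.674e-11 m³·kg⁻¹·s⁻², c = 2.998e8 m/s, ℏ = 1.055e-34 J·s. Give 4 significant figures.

2.316e117 J/m³

One Planck energy density: u_P = c⁷/(ℏG²) = 4.632e113 J/m³.
5.00e3 × 4.632e113 J/m³ = 2.316e117 J/m³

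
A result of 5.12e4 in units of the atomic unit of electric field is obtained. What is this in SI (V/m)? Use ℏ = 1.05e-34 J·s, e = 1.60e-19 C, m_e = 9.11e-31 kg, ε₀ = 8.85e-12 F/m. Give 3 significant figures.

One atomic unit of electric field: E_au = E_h/(e a₀) = m_e²e⁵/((4πε₀)³ℏ⁴) = 5.20e11 V/m.
5.12e4 × 5.20e11 V/m = 2.66e16 V/m

2.66e16 V/m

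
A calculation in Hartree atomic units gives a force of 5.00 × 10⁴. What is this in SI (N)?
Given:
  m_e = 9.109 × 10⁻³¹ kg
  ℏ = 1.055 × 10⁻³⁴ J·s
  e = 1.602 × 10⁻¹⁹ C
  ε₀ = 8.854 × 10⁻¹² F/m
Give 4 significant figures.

One atomic unit of force: F_au = E_h/a₀ = m_e²e⁶/((4πε₀)³ℏ⁴) = 8.220 × 10⁻⁸ N.
5.00 × 10⁴ × 8.220 × 10⁻⁸ N = 4.110 × 10⁻³ N

4.110 × 10⁻³ N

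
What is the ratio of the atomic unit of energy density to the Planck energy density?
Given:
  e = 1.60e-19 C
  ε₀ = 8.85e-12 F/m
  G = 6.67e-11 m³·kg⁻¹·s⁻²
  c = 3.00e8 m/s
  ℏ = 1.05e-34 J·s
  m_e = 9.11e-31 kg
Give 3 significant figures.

atomic unit of energy density: u_au = E_h/a₀³ = m_e⁴e¹⁰/((4πε₀)⁵ℏ⁸) = 3.01e13 J/m³
Planck energy density: u_P = c⁷/(ℏG²) = 4.68e113 J/m³
ratio = 3.01e13 / 4.68e113 = 6.44e-101

6.44e-101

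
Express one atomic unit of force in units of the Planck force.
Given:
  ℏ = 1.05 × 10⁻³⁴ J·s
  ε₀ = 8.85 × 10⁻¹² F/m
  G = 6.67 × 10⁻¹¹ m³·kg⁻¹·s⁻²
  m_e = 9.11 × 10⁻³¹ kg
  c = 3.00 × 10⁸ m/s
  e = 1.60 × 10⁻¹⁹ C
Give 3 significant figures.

6.86 × 10⁻⁵²

atomic unit of force: F_au = E_h/a₀ = m_e²e⁶/((4πε₀)³ℏ⁴) = 8.33 × 10⁻⁸ N
Planck force: F_P = c⁴/G = 1.21 × 10⁴⁴ N
ratio = 8.33 × 10⁻⁸ / 1.21 × 10⁴⁴ = 6.86 × 10⁻⁵²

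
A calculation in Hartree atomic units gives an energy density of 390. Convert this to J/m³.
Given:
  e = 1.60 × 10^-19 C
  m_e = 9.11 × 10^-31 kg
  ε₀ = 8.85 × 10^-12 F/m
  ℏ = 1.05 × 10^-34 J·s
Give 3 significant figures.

1.18 × 10^16 J/m³

One atomic unit of energy density: u_au = E_h/a₀³ = m_e⁴e¹⁰/((4πε₀)⁵ℏ⁸) = 3.01 × 10^13 J/m³.
390 × 3.01 × 10^13 J/m³ = 1.18 × 10^16 J/m³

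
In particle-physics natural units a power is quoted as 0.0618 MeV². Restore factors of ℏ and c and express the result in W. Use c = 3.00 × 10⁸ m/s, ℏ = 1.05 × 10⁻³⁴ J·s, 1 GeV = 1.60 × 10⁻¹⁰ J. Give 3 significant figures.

Power is [E]/[T] = [E]²/ℏ.
1 GeV² → 1/ℏ × (1 GeV in J)² = 2.44 × 10¹⁴ W.
Convert the energy scale: 0.0618 MeV² = 6.18 × 10⁻⁸ GeV².
Result: 6.18 × 10⁻⁸ × 2.44 × 10¹⁴ = 1.51 × 10⁷ W.

1.51 × 10⁷ W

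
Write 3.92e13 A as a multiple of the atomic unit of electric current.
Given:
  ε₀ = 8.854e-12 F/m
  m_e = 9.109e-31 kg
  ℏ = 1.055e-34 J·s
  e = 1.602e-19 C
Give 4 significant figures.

atomic unit of electric current: I_au = e E_h/ℏ = m_e e⁵/((4πε₀)²ℏ³) = 6.612e-3 A.
3.92e13 / 6.612e-3 = 5.929e15

5.929e15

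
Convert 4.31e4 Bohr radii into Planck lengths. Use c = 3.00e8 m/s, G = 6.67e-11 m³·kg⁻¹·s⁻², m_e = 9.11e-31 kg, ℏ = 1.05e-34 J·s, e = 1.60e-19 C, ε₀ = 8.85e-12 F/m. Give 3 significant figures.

Bohr radius: a₀ = 4πε₀ℏ²/(m_e e²) = 5.26e-11 m
Planck length: ℓ_P = √(ℏG/c³) = 1.61e-35 m
4.31e4 × 5.26e-11 / 1.61e-35 = 1.41e29

1.41e29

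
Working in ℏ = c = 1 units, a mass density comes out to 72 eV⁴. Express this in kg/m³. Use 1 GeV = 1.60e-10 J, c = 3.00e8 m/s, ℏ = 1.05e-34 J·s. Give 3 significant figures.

Mass density is [E]/(c²[L]³) = [E]⁴/(ℏ³c⁵).
1 GeV⁴ → 1/(ℏ³c⁵) × (1 GeV in J)⁴ = 2.33e20 kg/m³.
Convert the energy scale: 72 eV⁴ = 7.20e-35 GeV⁴.
Result: 7.20e-35 × 2.33e20 = 1.68e-14 kg/m³.

1.68e-14 kg/m³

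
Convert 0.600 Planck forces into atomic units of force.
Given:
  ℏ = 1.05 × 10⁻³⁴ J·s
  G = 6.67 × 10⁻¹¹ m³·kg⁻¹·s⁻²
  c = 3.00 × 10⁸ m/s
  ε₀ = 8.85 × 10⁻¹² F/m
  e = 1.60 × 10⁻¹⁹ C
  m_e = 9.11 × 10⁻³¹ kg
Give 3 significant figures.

Planck force: F_P = c⁴/G = 1.21 × 10⁴⁴ N
atomic unit of force: F_au = E_h/a₀ = m_e²e⁶/((4πε₀)³ℏ⁴) = 8.33 × 10⁻⁸ N
0.600 × 1.21 × 10⁴⁴ / 8.33 × 10⁻⁸ = 8.75 × 10⁵⁰

8.75 × 10⁵⁰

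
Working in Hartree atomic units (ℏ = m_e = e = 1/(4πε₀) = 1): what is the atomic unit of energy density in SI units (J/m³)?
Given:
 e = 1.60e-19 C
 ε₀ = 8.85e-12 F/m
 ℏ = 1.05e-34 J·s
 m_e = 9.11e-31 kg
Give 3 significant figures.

3.01e13 J/m³

Dimensional analysis gives u_au = E_h/a₀³ = m_e⁴e¹⁰/((4πε₀)⁵ℏ⁸).
E_h = 4.38e-18 J
a₀ = 5.26e-11 m
E_h/a₀³ = 3.01e13 J/m³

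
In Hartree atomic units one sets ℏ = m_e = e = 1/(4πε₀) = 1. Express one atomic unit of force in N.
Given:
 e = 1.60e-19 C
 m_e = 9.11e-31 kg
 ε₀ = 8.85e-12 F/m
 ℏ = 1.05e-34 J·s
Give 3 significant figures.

F_au = E_h/a₀ = m_e²e⁶/((4πε₀)³ℏ⁴)
E_h = 4.38e-18 J
a₀ = 5.26e-11 m
E_h/a₀ = 8.33e-8 N

8.33e-8 N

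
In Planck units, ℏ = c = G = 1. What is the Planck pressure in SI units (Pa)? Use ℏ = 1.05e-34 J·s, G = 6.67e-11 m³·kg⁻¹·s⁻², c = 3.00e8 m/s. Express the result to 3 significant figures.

4.68e113 Pa

From ℏ = c = G = 1 the pressure scale is p_P = c⁷/(ℏG²).
  = 2.19e59 / 4.67e-55
  = 4.68e113 Pa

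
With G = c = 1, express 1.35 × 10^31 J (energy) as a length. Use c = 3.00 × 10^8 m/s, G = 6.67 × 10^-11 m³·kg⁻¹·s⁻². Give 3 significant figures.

Energy → length via G/c⁴.
1.35 × 10^31 J × (G/c⁴) = 1.11 × 10^-13 m

1.11 × 10^-13 m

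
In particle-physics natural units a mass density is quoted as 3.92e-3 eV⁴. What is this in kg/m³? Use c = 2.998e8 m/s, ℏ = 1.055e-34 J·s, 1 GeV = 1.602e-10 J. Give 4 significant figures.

9.079e-19 kg/m³

Mass density is [E]/(c²[L]³) = [E]⁴/(ℏ³c⁵).
1 GeV⁴ → 1/(ℏ³c⁵) × (1 GeV in J)⁴ = 2.316e20 kg/m³.
Convert the energy scale: 3.92e-3 eV⁴ = 3.92e-39 GeV⁴.
Result: 3.92e-39 × 2.316e20 = 9.079e-19 kg/m³.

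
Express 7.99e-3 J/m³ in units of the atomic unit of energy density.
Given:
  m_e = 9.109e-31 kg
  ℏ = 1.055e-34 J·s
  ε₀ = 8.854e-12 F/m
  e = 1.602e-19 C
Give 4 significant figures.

2.728e-16

atomic unit of energy density: u_au = E_h/a₀³ = m_e⁴e¹⁰/((4πε₀)⁵ℏ⁸) = 2.929e13 J/m³.
7.99e-3 / 2.929e13 = 2.728e-16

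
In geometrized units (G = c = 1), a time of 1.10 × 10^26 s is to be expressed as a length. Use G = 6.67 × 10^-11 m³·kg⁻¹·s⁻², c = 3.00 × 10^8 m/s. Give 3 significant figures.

3.30 × 10^34 m

Time → length via c.
1.10 × 10^26 s × (c) = 3.30 × 10^34 m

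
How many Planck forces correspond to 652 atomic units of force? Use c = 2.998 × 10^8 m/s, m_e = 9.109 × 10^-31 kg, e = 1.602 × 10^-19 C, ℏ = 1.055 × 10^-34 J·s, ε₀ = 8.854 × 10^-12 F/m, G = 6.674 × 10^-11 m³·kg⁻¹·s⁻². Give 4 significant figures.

4.428 × 10^-49

atomic unit of force: F_au = E_h/a₀ = m_e²e⁶/((4πε₀)³ℏ⁴) = 8.220 × 10^-8 N
Planck force: F_P = c⁴/G = 1.210 × 10^44 N
652 × 8.220 × 10^-8 / 1.210 × 10^44 = 4.428 × 10^-49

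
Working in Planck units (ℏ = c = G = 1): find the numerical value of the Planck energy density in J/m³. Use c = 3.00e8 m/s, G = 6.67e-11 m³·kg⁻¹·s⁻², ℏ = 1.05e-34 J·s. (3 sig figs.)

The unique combination of the constants set to 1 with dimensions of energy density is u_P = c⁷/(ℏG²).
  = 2.19e59 / 4.67e-55
  = 4.68e113 J/m³

4.68e113 J/m³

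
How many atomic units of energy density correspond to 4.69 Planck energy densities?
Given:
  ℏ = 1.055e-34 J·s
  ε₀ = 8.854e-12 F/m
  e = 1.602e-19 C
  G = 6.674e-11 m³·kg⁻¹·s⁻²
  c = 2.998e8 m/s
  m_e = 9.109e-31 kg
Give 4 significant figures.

7.417e100

Planck energy density: u_P = c⁷/(ℏG²) = 4.632e113 J/m³
atomic unit of energy density: u_au = E_h/a₀³ = m_e⁴e¹⁰/((4πε₀)⁵ℏ⁸) = 2.929e13 J/m³
4.69 × 4.632e113 / 2.929e13 = 7.417e100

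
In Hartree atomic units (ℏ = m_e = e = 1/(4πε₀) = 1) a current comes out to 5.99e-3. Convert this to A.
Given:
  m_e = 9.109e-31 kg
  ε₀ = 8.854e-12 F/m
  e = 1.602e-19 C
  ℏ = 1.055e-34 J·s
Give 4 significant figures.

One atomic unit of electric current: I_au = e E_h/ℏ = m_e e⁵/((4πε₀)²ℏ³) = 6.612e-3 A.
5.99e-3 × 6.612e-3 A = 3.961e-5 A

3.961e-5 A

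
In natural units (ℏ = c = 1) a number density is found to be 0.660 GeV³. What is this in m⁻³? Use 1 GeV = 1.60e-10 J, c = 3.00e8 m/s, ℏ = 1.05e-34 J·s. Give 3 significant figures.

8.65e46 m⁻³

Number density is [L]⁻³ = [E]³/(ℏc)³.
1 GeV³ → 1/(ℏc)³ × (1 GeV in J)³ = 1.31e47 m⁻³.
Result: 0.660 × 1.31e47 = 8.65e46 m⁻³.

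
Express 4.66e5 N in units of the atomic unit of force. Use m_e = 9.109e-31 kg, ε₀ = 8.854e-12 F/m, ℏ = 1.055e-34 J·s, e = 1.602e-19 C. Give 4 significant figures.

atomic unit of force: F_au = E_h/a₀ = m_e²e⁶/((4πε₀)³ℏ⁴) = 8.220e-8 N.
4.66e5 / 8.220e-8 = 5.669e12

5.669e12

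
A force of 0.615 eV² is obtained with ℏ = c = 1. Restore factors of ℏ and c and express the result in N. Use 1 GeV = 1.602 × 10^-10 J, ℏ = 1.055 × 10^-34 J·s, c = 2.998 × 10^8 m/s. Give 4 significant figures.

Force is [E]/[L] = [E]²/(ℏc); restore (ℏc)⁻¹.
1 GeV² → 1/(ℏc) × (1 GeV in J)² = 8.114 × 10^5 N.
Convert the energy scale: 0.615 eV² = 6.15 × 10^-19 GeV².
Result: 6.15 × 10^-19 × 8.114 × 10^5 = 4.990 × 10^-13 N.

4.990 × 10^-13 N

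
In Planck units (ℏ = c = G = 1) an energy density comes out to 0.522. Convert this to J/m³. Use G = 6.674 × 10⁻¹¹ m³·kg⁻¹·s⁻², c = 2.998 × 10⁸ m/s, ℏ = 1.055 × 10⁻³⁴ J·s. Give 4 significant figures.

2.418 × 10¹¹³ J/m³

One Planck energy density: u_P = c⁷/(ℏG²) = 4.632 × 10¹¹³ J/m³.
0.522 × 4.632 × 10¹¹³ J/m³ = 2.418 × 10¹¹³ J/m³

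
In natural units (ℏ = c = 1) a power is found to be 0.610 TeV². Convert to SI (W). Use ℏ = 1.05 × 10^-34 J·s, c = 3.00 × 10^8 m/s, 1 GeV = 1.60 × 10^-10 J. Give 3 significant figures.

Power is [E]/[T] = [E]²/ℏ.
1 GeV² → 1/ℏ × (1 GeV in J)² = 2.44 × 10^14 W.
Convert the energy scale: 0.610 TeV² = 6.10 × 10^5 GeV².
Result: 6.10 × 10^5 × 2.44 × 10^14 = 1.49 × 10^20 W.

1.49 × 10^20 W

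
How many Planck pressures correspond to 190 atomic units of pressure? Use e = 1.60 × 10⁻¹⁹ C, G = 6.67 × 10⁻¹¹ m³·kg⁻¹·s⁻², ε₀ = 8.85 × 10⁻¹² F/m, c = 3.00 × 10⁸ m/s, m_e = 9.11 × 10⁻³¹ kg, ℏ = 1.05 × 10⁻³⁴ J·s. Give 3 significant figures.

atomic unit of pressure: P_au = E_h/a₀³ = m_e⁴e¹⁰/((4πε₀)⁵ℏ⁸) = 3.01 × 10¹³ Pa
Planck pressure: p_P = c⁷/(ℏG²) = 4.68 × 10¹¹³ Pa
190 × 3.01 × 10¹³ / 4.68 × 10¹¹³ = 1.22 × 10⁻⁹⁸

1.22 × 10⁻⁹⁸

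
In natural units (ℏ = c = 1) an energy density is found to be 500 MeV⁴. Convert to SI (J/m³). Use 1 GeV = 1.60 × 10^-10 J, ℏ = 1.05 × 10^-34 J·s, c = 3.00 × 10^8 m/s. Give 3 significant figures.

[E]/[L]³ = [E]⁴/(ℏc)³; restore (ℏc)⁻³.
1 GeV⁴ → 1/(ℏc)³ × (1 GeV in J)⁴ = 2.10 × 10^37 J/m³.
Convert the energy scale: 500 MeV⁴ = 5.00 × 10^-10 GeV⁴.
Result: 5.00 × 10^-10 × 2.10 × 10^37 = 1.05 × 10^28 J/m³.

1.05 × 10^28 J/m³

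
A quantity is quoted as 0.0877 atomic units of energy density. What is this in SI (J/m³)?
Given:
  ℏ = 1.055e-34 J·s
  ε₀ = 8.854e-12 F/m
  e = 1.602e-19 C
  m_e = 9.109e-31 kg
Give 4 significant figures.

2.569e12 J/m³

One atomic unit of energy density: u_au = E_h/a₀³ = m_e⁴e¹⁰/((4πε₀)⁵ℏ⁸) = 2.929e13 J/m³.
0.0877 × 2.929e13 J/m³ = 2.569e12 J/m³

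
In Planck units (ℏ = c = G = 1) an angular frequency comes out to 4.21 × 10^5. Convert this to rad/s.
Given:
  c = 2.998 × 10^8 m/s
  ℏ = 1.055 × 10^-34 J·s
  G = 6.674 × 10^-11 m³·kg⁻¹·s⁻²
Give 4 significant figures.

7.808 × 10^48 rad/s

One Planck angular frequency: ω_P = √(c⁵/(ℏG)) = 1.855 × 10^43 rad/s.
4.21 × 10^5 × 1.855 × 10^43 rad/s = 7.808 × 10^48 rad/s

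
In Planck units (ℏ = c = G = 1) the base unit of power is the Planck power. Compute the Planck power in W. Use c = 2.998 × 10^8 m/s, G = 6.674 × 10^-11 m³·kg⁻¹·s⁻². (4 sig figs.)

P_P = c⁵/G
  = 2.422 × 10^42 / 6.674 × 10^-11
  = 3.629 × 10^52 W

3.629 × 10^52 W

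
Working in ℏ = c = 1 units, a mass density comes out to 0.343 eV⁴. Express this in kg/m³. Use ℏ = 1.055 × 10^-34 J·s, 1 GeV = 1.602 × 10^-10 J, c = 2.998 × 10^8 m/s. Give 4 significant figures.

Mass density is [E]/(c²[L]³) = [E]⁴/(ℏ³c⁵).
1 GeV⁴ → 1/(ℏ³c⁵) × (1 GeV in J)⁴ = 2.316 × 10^20 kg/m³.
Convert the energy scale: 0.343 eV⁴ = 3.43 × 10^-37 GeV⁴.
Result: 3.43 × 10^-37 × 2.316 × 10^20 = 7.944 × 10^-17 kg/m³.

7.944 × 10^-17 kg/m³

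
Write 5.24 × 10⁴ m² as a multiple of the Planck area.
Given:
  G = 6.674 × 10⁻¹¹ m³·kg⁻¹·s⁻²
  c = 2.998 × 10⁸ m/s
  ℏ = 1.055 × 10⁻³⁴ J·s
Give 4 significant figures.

2.005 × 10⁷⁴

Planck area: A_P = ℏG/c³ = 2.613 × 10⁻⁷⁰ m².
5.24 × 10⁴ / 2.613 × 10⁻⁷⁰ = 2.005 × 10⁷⁴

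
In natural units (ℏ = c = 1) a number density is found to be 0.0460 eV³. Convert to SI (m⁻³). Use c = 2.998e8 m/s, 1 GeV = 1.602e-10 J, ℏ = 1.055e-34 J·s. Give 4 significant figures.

5.977e18 m⁻³

Number density is [L]⁻³ = [E]³/(ℏc)³.
1 GeV³ → 1/(ℏc)³ × (1 GeV in J)³ = 1.299e47 m⁻³.
Convert the energy scale: 0.0460 eV³ = 4.60e-29 GeV³.
Result: 4.60e-29 × 1.299e47 = 5.977e18 m⁻³.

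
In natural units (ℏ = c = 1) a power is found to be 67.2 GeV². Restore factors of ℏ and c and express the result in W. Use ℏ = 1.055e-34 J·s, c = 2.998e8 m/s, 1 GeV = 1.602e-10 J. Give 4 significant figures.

Power is [E]/[T] = [E]²/ℏ.
1 GeV² → 1/ℏ × (1 GeV in J)² = 2.433e14 W.
Result: 67.2 × 2.433e14 = 1.635e16 W.

1.635e16 W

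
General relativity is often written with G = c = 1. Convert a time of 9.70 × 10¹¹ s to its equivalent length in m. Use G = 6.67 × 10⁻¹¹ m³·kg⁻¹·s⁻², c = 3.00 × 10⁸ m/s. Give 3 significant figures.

2.91 × 10²⁰ m

Time → length via c.
9.70 × 10¹¹ s × (c) = 2.91 × 10²⁰ m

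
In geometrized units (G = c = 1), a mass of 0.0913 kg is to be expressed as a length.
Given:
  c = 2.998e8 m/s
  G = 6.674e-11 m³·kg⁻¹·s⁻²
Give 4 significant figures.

6.779e-29 m

In G = c = 1 units mass has dimensions of length; the conversion factor is G/c².
0.0913 kg × (G/c²) = 6.779e-29 m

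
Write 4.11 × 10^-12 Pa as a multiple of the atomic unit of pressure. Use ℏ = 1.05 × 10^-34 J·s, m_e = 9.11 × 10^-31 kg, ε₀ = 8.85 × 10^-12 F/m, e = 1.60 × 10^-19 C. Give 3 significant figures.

atomic unit of pressure: P_au = E_h/a₀³ = m_e⁴e¹⁰/((4πε₀)⁵ℏ⁸) = 3.01 × 10^13 Pa.
4.11 × 10^-12 / 3.01 × 10^13 = 1.36 × 10^-25

1.36 × 10^-25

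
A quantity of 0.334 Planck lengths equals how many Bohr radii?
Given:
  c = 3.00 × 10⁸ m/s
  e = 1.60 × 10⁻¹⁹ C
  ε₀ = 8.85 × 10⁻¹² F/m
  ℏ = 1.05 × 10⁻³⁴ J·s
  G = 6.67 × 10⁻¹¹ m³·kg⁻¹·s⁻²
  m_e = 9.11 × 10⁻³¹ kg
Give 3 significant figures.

1.02 × 10⁻²⁵

Planck length: ℓ_P = √(ℏG/c³) = 1.61 × 10⁻³⁵ m
Bohr radius: a₀ = 4πε₀ℏ²/(m_e e²) = 5.26 × 10⁻¹¹ m
0.334 × 1.61 × 10⁻³⁵ / 5.26 × 10⁻¹¹ = 1.02 × 10⁻²⁵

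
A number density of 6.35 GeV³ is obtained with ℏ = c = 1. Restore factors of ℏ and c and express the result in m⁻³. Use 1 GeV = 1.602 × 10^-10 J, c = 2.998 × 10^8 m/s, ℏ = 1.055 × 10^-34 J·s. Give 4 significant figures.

Number density is [L]⁻³ = [E]³/(ℏc)³.
1 GeV³ → 1/(ℏc)³ × (1 GeV in J)³ = 1.299 × 10^47 m⁻³.
Result: 6.35 × 1.299 × 10^47 = 8.251 × 10^47 m⁻³.

8.251 × 10^47 m⁻³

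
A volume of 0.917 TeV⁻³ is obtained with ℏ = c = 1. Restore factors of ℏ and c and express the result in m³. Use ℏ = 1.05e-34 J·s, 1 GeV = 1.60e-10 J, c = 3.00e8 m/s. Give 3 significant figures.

7.00e-57 m³

Volume is [L]³ = [E]⁻³·(ℏc)³.
1 GeV⁻³ → (ℏc)³ × (1 GeV in J)⁻³ = 7.63e-48 m³.
Convert the energy scale: 0.917 TeV⁻³ = 9.17e-10 GeV⁻³.
Result: 9.17e-10 × 7.63e-48 = 7.00e-57 m³.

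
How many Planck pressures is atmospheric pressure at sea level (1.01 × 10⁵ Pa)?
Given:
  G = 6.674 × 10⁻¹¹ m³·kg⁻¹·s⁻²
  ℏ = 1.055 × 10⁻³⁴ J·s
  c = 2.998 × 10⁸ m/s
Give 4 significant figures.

Planck pressure: p_P = c⁷/(ℏG²) = 4.632 × 10¹¹³ Pa.
1.01 × 10⁵ / 4.632 × 10¹¹³ = 2.180 × 10⁻¹⁰⁹

2.180 × 10⁻¹⁰⁹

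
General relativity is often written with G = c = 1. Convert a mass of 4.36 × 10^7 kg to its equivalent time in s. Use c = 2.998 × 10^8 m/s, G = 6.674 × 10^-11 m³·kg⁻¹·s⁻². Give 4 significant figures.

1.080 × 10^-28 s

Mass → time via G/c³.
4.36 × 10^7 kg × (G/c³) = 1.080 × 10^-28 s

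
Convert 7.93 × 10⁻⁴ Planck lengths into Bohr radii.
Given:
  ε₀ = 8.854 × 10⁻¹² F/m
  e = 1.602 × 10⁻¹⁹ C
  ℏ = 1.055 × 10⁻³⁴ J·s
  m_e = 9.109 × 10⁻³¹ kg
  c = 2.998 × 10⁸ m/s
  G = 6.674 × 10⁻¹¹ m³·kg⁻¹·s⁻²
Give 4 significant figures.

Planck length: ℓ_P = √(ℏG/c³) = 1.616 × 10⁻³⁵ m
Bohr radius: a₀ = 4πε₀ℏ²/(m_e e²) = 5.297 × 10⁻¹¹ m
7.93 × 10⁻⁴ × 1.616 × 10⁻³⁵ / 5.297 × 10⁻¹¹ = 2.420 × 10⁻²⁸

2.420 × 10⁻²⁸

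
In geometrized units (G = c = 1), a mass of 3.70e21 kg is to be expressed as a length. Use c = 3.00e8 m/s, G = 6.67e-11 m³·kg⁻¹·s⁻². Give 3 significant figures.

2.74e-6 m

In G = c = 1 units mass has dimensions of length; the conversion factor is G/c².
3.70e21 kg × (G/c²) = 2.74e-6 m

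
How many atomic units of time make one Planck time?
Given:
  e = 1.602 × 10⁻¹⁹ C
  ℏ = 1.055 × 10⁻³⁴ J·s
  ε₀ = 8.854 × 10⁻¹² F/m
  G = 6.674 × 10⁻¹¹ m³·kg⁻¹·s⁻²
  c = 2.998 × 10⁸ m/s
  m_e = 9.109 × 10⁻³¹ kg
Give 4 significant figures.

2.225 × 10⁻²⁷

Planck time: t_P = √(ℏG/c⁵) = 5.392 × 10⁻⁴⁴ s
atomic unit of time: τ_au = (4πε₀)²ℏ³/(m_e e⁴) = 2.423 × 10⁻¹⁷ s
ratio = 5.392 × 10⁻⁴⁴ / 2.423 × 10⁻¹⁷ = 2.225 × 10⁻²⁷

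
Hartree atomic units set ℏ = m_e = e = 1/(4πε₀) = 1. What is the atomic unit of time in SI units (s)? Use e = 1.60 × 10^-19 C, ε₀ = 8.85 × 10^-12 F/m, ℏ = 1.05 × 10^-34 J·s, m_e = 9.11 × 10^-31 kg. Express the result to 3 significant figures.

2.40 × 10^-17 s

Dimensional analysis gives τ_au = (4πε₀)²ℏ³/(m_e e⁴).
E_h = 4.38 × 10^-18 J
ℏ/E_h = 2.40 × 10^-17 s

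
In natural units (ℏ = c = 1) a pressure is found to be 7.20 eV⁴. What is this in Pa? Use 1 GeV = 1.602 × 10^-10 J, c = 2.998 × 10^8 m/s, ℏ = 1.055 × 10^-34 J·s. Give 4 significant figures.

Pressure is [E]/[L]³ = [E]⁴/(ℏc)³.
1 GeV⁴ → 1/(ℏc)³ × (1 GeV in J)⁴ = 2.082 × 10^37 Pa.
Convert the energy scale: 7.20 eV⁴ = 7.20 × 10^-36 GeV⁴.
Result: 7.20 × 10^-36 × 2.082 × 10^37 = 149.9 Pa.

149.9 Pa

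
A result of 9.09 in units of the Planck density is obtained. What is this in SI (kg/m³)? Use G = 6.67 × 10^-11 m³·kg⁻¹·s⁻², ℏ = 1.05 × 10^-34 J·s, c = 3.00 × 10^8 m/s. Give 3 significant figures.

One Planck density: ρ_P = c⁵/(ℏG²) = 5.20 × 10^96 kg/m³.
9.09 × 5.20 × 10^96 kg/m³ = 4.73 × 10^97 kg/m³

4.73 × 10^97 kg/m³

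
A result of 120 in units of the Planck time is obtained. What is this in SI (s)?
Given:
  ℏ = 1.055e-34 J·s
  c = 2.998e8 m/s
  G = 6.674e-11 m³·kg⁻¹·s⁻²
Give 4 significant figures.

One Planck time: t_P = √(ℏG/c⁵) = 5.392e-44 s.
120 × 5.392e-44 s = 6.470e-42 s

6.470e-42 s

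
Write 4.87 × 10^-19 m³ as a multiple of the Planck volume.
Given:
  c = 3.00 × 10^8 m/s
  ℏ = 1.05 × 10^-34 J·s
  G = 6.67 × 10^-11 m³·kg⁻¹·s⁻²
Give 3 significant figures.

Planck volume: V_P = (ℏG/c³)^(3/2) = 4.18 × 10^-105 m³.
4.87 × 10^-19 / 4.18 × 10^-105 = 1.17 × 10^86

1.17 × 10^86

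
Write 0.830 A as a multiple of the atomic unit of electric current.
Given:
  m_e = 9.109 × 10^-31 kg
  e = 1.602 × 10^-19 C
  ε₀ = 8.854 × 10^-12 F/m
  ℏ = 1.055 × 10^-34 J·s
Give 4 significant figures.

atomic unit of electric current: I_au = e E_h/ℏ = m_e e⁵/((4πε₀)²ℏ³) = 6.612 × 10^-3 A.
0.830 / 6.612 × 10^-3 = 125.5

125.5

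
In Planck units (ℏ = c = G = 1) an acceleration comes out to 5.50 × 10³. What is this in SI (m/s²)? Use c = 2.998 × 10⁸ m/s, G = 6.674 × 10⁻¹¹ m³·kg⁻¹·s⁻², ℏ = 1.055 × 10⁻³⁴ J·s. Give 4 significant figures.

One Planck acceleration: a_P = √(c⁷/(ℏG)) = 5.560 × 10⁵¹ m/s².
5.50 × 10³ × 5.560 × 10⁵¹ m/s² = 3.058 × 10⁵⁵ m/s²

3.058 × 10⁵⁵ m/s²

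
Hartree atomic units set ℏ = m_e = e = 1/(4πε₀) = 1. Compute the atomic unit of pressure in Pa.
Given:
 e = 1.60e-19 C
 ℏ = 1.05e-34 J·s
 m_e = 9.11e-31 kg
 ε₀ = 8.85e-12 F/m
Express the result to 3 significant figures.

The unique combination of the constants set to 1 with dimensions of pressure is P_au = E_h/a₀³ = m_e⁴e¹⁰/((4πε₀)⁵ℏ⁸).
E_h = 4.38e-18 J
a₀ = 5.26e-11 m
E_h/a₀³ = 3.01e13 Pa

3.01e13 Pa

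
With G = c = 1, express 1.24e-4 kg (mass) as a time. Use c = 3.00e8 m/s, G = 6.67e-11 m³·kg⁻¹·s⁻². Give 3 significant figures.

3.06e-40 s

Mass → time via G/c³.
1.24e-4 kg × (G/c³) = 3.06e-40 s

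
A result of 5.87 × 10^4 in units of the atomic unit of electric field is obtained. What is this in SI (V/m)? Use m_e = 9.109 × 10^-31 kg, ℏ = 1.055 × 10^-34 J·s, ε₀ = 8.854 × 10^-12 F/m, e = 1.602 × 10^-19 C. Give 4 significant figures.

3.012 × 10^16 V/m

One atomic unit of electric field: E_au = E_h/(e a₀) = m_e²e⁵/((4πε₀)³ℏ⁴) = 5.131 × 10^11 V/m.
5.87 × 10^4 × 5.131 × 10^11 V/m = 3.012 × 10^16 V/m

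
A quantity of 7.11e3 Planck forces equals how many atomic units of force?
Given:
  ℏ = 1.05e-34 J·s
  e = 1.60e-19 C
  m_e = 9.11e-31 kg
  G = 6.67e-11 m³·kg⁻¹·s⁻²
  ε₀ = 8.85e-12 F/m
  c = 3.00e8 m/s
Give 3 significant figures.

Planck force: F_P = c⁴/G = 1.21e44 N
atomic unit of force: F_au = E_h/a₀ = m_e²e⁶/((4πε₀)³ℏ⁴) = 8.33e-8 N
7.11e3 × 1.21e44 / 8.33e-8 = 1.04e55

1.04e55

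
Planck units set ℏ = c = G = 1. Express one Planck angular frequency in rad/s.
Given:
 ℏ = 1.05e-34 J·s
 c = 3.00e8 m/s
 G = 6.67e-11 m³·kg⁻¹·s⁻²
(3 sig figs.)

1.86e43 rad/s

The unique combination of the constants set to 1 with dimensions of angular frequency is ω_P = √(c⁵/(ℏG)).
  = √(3.47e86)
  = 1.86e43 rad/s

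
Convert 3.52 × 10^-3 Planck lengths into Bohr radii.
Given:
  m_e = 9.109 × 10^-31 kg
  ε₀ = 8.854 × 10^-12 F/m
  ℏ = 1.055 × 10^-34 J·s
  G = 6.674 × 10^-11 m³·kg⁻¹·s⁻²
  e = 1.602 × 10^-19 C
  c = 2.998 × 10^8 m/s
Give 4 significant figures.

Planck length: ℓ_P = √(ℏG/c³) = 1.616 × 10^-35 m
Bohr radius: a₀ = 4πε₀ℏ²/(m_e e²) = 5.297 × 10^-11 m
3.52 × 10^-3 × 1.616 × 10^-35 / 5.297 × 10^-11 = 1.074 × 10^-27

1.074 × 10^-27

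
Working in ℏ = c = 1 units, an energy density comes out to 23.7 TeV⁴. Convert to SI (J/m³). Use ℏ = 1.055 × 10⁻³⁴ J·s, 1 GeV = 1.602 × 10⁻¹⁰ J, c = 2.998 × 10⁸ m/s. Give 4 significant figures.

4.933 × 10⁵⁰ J/m³

[E]/[L]³ = [E]⁴/(ℏc)³; restore (ℏc)⁻³.
1 GeV⁴ → 1/(ℏc)³ × (1 GeV in J)⁴ = 2.082 × 10³⁷ J/m³.
Convert the energy scale: 23.7 TeV⁴ = 2.37 × 10¹³ GeV⁴.
Result: 2.37 × 10¹³ × 2.082 × 10³⁷ = 4.933 × 10⁵⁰ J/m³.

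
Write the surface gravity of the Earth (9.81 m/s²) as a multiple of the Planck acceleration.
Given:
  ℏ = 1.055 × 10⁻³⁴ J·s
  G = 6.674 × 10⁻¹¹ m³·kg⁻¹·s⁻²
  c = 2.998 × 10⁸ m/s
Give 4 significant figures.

Planck acceleration: a_P = √(c⁷/(ℏG)) = 5.560 × 10⁵¹ m/s².
9.81 / 5.560 × 10⁵¹ = 1.764 × 10⁻⁵¹

1.764 × 10⁻⁵¹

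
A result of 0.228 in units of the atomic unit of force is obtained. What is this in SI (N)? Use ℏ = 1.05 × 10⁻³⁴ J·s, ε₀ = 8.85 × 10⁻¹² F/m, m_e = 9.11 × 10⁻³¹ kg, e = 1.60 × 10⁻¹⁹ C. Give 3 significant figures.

One atomic unit of force: F_au = E_h/a₀ = m_e²e⁶/((4πε₀)³ℏ⁴) = 8.33 × 10⁻⁸ N.
0.228 × 8.33 × 10⁻⁸ N = 1.90 × 10⁻⁸ N

1.90 × 10⁻⁸ N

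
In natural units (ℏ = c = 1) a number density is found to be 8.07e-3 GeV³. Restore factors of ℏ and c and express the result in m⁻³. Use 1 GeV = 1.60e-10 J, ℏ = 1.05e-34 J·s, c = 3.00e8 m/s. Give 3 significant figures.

1.06e45 m⁻³

Number density is [L]⁻³ = [E]³/(ℏc)³.
1 GeV³ → 1/(ℏc)³ × (1 GeV in J)³ = 1.31e47 m⁻³.
Result: 8.07e-3 × 1.31e47 = 1.06e45 m⁻³.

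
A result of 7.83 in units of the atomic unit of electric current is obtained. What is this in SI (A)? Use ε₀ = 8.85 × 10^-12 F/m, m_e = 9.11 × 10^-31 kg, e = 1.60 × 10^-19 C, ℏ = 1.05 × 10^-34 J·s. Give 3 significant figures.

One atomic unit of electric current: I_au = e E_h/ℏ = m_e e⁵/((4πε₀)²ℏ³) = 6.67 × 10^-3 A.
7.83 × 6.67 × 10^-3 A = 0.0522 A

0.0522 A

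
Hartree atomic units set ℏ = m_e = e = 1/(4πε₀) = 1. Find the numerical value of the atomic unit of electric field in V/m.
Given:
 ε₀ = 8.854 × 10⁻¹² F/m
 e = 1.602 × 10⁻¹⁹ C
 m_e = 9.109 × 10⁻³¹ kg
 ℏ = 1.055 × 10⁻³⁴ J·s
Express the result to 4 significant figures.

From ℏ = m_e = e = 1/(4πε₀) = 1 the electric field scale is E_au = E_h/(e a₀) = m_e²e⁵/((4πε₀)³ℏ⁴).
E_h = 4.354 × 10⁻¹⁸ J
a₀ = 5.297 × 10⁻¹¹ m
E_h/(e·a₀) = 5.131 × 10¹¹ V/m

5.131 × 10¹¹ V/m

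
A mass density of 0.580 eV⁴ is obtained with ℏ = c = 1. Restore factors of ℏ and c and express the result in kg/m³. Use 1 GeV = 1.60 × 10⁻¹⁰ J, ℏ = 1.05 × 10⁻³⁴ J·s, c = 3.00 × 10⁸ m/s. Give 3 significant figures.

1.35 × 10⁻¹⁶ kg/m³

Mass density is [E]/(c²[L]³) = [E]⁴/(ℏ³c⁵).
1 GeV⁴ → 1/(ℏ³c⁵) × (1 GeV in J)⁴ = 2.33 × 10²⁰ kg/m³.
Convert the energy scale: 0.580 eV⁴ = 5.80 × 10⁻³⁷ GeV⁴.
Result: 5.80 × 10⁻³⁷ × 2.33 × 10²⁰ = 1.35 × 10⁻¹⁶ kg/m³.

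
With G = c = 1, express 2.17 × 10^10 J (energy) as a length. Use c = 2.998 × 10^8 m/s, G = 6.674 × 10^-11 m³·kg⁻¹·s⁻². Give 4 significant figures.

1.793 × 10^-34 m

Energy → length via G/c⁴.
2.17 × 10^10 J × (G/c⁴) = 1.793 × 10^-34 m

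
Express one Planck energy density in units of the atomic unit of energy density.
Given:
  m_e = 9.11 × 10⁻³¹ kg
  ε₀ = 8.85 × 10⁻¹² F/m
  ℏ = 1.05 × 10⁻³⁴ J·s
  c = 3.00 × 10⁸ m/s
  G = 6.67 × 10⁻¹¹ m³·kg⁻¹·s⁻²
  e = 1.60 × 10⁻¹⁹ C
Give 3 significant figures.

1.55 × 10¹⁰⁰

Planck energy density: u_P = c⁷/(ℏG²) = 4.68 × 10¹¹³ J/m³
atomic unit of energy density: u_au = E_h/a₀³ = m_e⁴e¹⁰/((4πε₀)⁵ℏ⁸) = 3.01 × 10¹³ J/m³
ratio = 4.68 × 10¹¹³ / 3.01 × 10¹³ = 1.55 × 10¹⁰⁰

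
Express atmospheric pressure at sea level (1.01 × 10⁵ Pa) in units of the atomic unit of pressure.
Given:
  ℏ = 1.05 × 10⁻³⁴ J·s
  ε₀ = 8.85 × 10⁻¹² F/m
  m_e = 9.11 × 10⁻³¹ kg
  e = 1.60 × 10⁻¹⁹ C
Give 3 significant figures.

atomic unit of pressure: P_au = E_h/a₀³ = m_e⁴e¹⁰/((4πε₀)⁵ℏ⁸) = 3.01 × 10¹³ Pa.
1.01 × 10⁵ / 3.01 × 10¹³ = 3.35 × 10⁻⁹

3.35 × 10⁻⁹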